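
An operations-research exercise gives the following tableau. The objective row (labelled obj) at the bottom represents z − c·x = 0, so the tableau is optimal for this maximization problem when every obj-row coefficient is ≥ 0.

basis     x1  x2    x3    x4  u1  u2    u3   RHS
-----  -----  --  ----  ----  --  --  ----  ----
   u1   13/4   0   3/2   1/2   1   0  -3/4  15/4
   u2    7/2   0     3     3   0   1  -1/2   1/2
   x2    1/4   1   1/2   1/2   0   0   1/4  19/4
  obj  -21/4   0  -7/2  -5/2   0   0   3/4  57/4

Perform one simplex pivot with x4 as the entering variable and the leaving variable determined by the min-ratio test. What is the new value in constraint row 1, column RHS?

11/3

Ratio test on column x4 — row 1: (15/4)/(1/2) = 15/2; row 2: (1/2)/3 = 1/6; row 3: (19/4)/(1/2) = 19/2. Minimum is 1/6 at row 2 (u2 leaves); pivot element 3.
Divide row 2 by 3; eliminate column x4 from the other rows.
Row 1 update in column RHS: 15/4 − (1/2)·(1/6) = 11/3.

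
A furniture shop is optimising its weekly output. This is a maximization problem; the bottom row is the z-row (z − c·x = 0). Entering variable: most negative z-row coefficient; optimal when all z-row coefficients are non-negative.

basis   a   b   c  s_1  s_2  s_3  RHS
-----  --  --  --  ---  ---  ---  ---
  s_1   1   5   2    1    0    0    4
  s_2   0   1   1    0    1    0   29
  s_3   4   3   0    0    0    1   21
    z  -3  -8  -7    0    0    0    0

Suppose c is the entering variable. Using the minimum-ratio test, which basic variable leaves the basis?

Column c entries and ratios — s_1: 4/2 = 2; s_2: 29/1 = 29; s_3: 0 ≤ 0, skip.
Smallest ratio is 2 in the row of s_1, so s_1 leaves.

s_1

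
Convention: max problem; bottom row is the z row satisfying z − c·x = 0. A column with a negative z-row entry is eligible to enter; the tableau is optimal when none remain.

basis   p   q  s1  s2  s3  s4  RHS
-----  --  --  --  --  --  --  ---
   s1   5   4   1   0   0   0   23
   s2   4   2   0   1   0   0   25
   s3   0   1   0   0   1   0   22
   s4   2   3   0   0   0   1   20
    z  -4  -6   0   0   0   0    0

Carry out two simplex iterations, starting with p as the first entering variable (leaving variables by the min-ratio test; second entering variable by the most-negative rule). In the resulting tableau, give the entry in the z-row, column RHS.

69/2

Ratio test on column p — row 1: 23/5 = 23/5; row 2: 25/4 = 25/4; row 3: entry 0 ≤ 0; row 4: 20/2 = 10. Minimum is 23/5 at row 1 (s1 leaves); pivot element 5.
Divide row 1 by 5; eliminate column p from the other rows.
Second iteration: most negative z-row entry is -14/5 in column q, so q enters.
Ratio test on column q — row 1: (23/5)/(4/5) = 23/4; row 2: entry -6/5 ≤ 0; row 3: 22/1 = 22; row 4: (54/5)/(7/5) = 54/7. Minimum is 23/4 at row 1 (p leaves); pivot element 4/5.
Divide row 1 by 4/5; eliminate column q from the other rows.
After both pivots, the entry at the z-row, column RHS is 69/2.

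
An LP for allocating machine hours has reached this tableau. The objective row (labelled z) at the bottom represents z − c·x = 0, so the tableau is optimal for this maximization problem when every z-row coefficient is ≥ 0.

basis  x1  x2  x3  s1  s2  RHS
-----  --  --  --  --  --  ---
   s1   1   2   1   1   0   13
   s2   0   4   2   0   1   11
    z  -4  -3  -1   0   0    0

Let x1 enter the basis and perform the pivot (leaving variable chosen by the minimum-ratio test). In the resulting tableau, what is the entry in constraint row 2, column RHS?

Ratio test on column x1 — row 1: 13/1 = 13; row 2: entry 0 ≤ 0. Minimum is 13 at row 1 (s1 leaves); pivot element 1.
Divide row 1 by 1; eliminate column x1 from the other rows.
Row 2 update in column RHS: 11 − 0·13 = 11.

11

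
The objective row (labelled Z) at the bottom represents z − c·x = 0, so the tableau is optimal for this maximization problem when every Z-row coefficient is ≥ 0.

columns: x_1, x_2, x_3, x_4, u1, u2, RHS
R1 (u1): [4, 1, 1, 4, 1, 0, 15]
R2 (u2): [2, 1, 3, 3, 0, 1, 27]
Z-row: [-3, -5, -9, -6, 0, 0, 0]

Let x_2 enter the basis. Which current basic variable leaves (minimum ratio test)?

u1

Column x_2 entries and ratios — u1: 15/1 = 15; u2: 27/1 = 27.
Smallest ratio is 15 in the row of u1, so u1 leaves.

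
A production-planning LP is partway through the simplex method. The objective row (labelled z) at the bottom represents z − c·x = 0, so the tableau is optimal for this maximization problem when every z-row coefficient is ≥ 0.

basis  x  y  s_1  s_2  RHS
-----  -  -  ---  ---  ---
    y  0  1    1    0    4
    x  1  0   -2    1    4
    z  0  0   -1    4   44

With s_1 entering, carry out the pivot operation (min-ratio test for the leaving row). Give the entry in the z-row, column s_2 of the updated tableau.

4

Ratio test on column s_1 — row 1: 4/1 = 4; row 2: entry -2 ≤ 0. Minimum is 4 at row 1 (y leaves); pivot element 1.
Divide row 1 by 1; eliminate column s_1 from the other rows.
z-row update in column s_2: 4 − (-1)·0 = 4.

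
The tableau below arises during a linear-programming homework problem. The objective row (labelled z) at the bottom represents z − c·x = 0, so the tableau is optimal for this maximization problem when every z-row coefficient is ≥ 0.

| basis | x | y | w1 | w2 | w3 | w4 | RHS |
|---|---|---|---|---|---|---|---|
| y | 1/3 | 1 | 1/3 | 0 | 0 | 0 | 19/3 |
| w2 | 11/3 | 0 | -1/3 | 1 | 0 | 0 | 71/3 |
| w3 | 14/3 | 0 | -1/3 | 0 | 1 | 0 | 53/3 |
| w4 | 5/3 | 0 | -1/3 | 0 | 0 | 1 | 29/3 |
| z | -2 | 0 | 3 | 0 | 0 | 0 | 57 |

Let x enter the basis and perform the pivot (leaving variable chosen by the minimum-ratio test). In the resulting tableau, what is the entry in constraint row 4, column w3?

-5/14

Ratio test on column x — row 1: (19/3)/(1/3) = 19; row 2: (71/3)/(11/3) = 71/11; row 3: (53/3)/(14/3) = 53/14; row 4: (29/3)/(5/3) = 29/5. Minimum is 53/14 at row 3 (w3 leaves); pivot element 14/3.
Divide row 3 by 14/3; eliminate column x from the other rows.
Row 4 update in column w3: 0 − (5/3)·(3/14) = -5/14.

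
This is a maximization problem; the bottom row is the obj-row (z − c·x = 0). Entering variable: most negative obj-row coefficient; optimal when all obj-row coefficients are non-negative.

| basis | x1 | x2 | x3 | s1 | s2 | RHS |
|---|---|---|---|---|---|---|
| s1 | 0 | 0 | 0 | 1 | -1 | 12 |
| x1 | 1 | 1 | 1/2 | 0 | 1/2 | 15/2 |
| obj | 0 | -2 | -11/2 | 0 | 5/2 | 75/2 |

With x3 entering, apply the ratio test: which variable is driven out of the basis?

Column x3 entries and ratios — s1: 0 ≤ 0, skip; x1: (15/2)/(1/2) = 15.
Smallest ratio is 15 in the row of x1, so x1 leaves.

x1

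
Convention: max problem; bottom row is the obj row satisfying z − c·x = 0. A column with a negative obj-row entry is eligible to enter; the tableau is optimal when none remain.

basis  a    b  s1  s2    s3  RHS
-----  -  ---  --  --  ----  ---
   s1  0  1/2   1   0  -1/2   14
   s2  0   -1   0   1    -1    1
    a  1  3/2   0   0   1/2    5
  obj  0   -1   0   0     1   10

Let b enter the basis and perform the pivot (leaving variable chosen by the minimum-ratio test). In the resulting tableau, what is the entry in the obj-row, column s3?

Ratio test on column b — row 1: 14/(1/2) = 28; row 2: entry -1 ≤ 0; row 3: 5/(3/2) = 10/3. Minimum is 10/3 at row 3 (a leaves); pivot element 3/2.
Divide row 3 by 3/2; eliminate column b from the other rows.
obj-row update in column s3: 1 − (-1)·(1/3) = 4/3.

4/3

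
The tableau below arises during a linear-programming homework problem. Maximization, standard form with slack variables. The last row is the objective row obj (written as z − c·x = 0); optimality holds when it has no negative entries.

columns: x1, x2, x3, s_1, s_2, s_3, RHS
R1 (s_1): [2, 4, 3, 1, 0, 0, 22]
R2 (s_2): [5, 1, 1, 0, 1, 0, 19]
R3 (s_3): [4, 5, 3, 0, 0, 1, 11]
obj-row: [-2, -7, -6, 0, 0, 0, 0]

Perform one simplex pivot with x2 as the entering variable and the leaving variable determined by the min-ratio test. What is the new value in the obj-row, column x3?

-9/5

Ratio test on column x2 — row 1: 22/4 = 11/2; row 2: 19/1 = 19; row 3: 11/5 = 11/5. Minimum is 11/5 at row 3 (s_3 leaves); pivot element 5.
Divide row 3 by 5; eliminate column x2 from the other rows.
obj-row update in column x3: -6 − (-7)·(3/5) = -9/5.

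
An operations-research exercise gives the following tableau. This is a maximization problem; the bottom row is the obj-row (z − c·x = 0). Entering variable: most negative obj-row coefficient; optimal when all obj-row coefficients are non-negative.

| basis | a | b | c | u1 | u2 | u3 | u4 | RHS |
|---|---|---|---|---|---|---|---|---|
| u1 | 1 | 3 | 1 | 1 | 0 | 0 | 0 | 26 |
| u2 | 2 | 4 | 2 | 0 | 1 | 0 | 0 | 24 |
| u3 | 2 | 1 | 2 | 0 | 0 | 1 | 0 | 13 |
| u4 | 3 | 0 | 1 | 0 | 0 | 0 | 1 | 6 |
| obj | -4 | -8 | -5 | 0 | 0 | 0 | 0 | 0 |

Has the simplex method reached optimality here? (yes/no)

The obj-row has a negative entry -8 in column b, so it is not optimal.

no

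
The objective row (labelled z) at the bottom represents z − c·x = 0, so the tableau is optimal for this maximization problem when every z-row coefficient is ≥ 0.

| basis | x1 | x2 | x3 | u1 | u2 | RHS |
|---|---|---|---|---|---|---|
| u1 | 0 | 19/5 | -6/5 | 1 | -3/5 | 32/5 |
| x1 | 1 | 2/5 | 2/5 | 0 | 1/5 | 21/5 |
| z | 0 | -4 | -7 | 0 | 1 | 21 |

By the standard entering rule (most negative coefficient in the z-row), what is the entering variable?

Negative z-row entries: x2: -4, x3: -7.
The most negative is -7 in column x3, so x3 enters.

x3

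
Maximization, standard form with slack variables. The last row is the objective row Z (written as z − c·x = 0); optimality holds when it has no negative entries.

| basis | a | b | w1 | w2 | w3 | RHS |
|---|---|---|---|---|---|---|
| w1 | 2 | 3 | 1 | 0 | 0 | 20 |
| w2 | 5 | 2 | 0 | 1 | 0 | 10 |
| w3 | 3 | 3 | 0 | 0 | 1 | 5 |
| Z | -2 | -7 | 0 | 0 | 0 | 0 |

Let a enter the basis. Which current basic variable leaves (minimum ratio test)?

Column a entries and ratios — w1: 20/2 = 10; w2: 10/5 = 2; w3: 5/3 = 5/3.
Smallest ratio is 5/3 in the row of w3, so w3 leaves.

w3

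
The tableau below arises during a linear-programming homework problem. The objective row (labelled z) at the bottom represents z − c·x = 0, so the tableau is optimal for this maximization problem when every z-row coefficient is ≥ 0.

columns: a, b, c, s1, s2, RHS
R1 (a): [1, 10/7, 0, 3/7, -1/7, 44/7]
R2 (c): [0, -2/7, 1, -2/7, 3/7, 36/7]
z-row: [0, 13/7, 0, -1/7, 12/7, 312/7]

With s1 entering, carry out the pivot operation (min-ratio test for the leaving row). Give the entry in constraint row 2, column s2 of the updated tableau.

Ratio test on column s1 — row 1: (44/7)/(3/7) = 44/3; row 2: entry -2/7 ≤ 0. Minimum is 44/3 at row 1 (a leaves); pivot element 3/7.
Divide row 1 by 3/7; eliminate column s1 from the other rows.
Row 2 update in column s2: 3/7 − (-2/7)·(-1/3) = 1/3.

1/3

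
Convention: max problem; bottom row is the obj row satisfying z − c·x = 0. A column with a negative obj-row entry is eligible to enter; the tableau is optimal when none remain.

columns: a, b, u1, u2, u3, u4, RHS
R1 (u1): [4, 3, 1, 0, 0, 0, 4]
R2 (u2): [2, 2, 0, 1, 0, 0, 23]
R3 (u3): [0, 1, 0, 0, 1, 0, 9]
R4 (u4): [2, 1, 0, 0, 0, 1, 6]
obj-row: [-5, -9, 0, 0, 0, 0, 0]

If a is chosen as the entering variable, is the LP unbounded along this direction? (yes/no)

Column a has positive entries in row(s) 1, 2, 4, so the ratio test bounds it — not unbounded.

no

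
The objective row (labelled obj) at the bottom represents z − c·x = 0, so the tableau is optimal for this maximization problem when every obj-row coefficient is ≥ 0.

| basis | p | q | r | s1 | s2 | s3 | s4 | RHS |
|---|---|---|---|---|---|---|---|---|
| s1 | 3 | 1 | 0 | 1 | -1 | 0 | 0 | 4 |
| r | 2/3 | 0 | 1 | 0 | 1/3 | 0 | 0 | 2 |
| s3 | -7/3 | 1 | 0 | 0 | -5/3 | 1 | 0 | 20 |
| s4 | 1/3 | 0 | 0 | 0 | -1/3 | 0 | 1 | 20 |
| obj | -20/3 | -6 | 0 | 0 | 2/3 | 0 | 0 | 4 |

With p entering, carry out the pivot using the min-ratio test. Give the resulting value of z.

116/9

Ratio test on column p — row 1: 4/3 = 4/3; row 2: 2/(2/3) = 3; row 3: entry -7/3 ≤ 0; row 4: 20/(1/3) = 60. Minimum is 4/3 at row 1 (s1 leaves); pivot element 3.
Pivot on row 1; the obj-row RHS becomes 4 − (-20/3)·(4/3) = 116/9.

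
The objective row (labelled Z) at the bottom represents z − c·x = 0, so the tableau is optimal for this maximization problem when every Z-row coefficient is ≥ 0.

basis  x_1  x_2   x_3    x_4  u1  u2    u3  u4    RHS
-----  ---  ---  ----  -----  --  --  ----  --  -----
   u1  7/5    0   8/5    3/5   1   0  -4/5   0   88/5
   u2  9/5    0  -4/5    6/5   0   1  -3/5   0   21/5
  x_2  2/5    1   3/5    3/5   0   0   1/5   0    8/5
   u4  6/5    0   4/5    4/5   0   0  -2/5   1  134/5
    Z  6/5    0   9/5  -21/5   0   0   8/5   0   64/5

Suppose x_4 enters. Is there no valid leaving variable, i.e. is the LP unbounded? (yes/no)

Column x_4 has positive entries in row(s) 1, 2, 3, 4, so the ratio test bounds it — not unbounded.

no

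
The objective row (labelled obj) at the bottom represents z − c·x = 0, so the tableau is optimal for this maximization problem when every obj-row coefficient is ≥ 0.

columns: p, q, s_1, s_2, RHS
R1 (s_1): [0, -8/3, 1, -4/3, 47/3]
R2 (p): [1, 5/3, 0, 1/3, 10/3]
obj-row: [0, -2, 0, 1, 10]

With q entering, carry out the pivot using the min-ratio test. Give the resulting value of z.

14

Ratio test on column q — row 1: entry -8/3 ≤ 0; row 2: (10/3)/(5/3) = 2. Minimum is 2 at row 2 (p leaves); pivot element 5/3.
Pivot on row 2; the obj-row RHS becomes 10 − (-2)·2 = 14.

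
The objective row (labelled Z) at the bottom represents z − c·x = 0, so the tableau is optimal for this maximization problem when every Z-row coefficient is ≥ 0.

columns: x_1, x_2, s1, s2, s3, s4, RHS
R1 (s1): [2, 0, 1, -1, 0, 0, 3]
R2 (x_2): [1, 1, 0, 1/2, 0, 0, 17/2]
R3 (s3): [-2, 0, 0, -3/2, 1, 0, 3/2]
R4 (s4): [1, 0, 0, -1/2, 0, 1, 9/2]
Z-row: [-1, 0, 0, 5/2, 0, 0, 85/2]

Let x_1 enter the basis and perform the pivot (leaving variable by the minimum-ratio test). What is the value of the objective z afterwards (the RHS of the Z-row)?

44

Ratio test on column x_1 — row 1: 3/2 = 3/2; row 2: (17/2)/1 = 17/2; row 3: entry -2 ≤ 0; row 4: (9/2)/1 = 9/2. Minimum is 3/2 at row 1 (s1 leaves); pivot element 2.
Pivot on row 1; the Z-row RHS becomes 85/2 − (-1)·(3/2) = 44.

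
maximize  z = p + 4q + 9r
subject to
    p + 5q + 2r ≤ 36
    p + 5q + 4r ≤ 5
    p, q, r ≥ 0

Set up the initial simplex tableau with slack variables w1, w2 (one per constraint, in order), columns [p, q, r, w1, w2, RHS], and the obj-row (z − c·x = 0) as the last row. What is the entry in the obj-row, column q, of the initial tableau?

The obj-row carries the negated objective coefficients: the q entry is -4.

-4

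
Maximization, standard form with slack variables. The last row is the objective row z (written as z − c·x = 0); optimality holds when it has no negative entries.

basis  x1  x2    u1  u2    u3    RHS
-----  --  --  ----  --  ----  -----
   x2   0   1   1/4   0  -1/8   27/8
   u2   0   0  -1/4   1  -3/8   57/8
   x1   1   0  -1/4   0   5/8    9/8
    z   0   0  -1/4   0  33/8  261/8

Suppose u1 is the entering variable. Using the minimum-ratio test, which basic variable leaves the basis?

Column u1 entries and ratios — x2: (27/8)/(1/4) = 27/2; u2: -1/4 ≤ 0, skip; x1: -1/4 ≤ 0, skip.
Smallest ratio is 27/2 in the row of x2, so x2 leaves.

x2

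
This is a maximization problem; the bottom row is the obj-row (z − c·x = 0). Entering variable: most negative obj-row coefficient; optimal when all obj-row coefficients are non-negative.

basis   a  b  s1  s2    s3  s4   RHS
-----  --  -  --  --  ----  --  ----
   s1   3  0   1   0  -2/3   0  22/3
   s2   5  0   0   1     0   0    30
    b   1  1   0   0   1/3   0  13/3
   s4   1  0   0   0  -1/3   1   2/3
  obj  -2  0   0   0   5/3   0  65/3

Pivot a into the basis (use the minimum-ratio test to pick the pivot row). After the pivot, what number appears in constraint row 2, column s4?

-5

Ratio test on column a — row 1: (22/3)/3 = 22/9; row 2: 30/5 = 6; row 3: (13/3)/1 = 13/3; row 4: (2/3)/1 = 2/3. Minimum is 2/3 at row 4 (s4 leaves); pivot element 1.
Divide row 4 by 1; eliminate column a from the other rows.
Row 2 update in column s4: 0 − 5·1 = -5.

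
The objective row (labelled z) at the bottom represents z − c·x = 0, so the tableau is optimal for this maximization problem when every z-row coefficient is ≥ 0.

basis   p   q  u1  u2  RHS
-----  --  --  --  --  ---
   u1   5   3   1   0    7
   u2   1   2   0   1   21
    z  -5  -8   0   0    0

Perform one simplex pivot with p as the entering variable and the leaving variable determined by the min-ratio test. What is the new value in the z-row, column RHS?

Ratio test on column p — row 1: 7/5 = 7/5; row 2: 21/1 = 21. Minimum is 7/5 at row 1 (u1 leaves); pivot element 5.
Divide row 1 by 5; eliminate column p from the other rows.
z-row update in column RHS: 0 − (-5)·(7/5) = 7.

7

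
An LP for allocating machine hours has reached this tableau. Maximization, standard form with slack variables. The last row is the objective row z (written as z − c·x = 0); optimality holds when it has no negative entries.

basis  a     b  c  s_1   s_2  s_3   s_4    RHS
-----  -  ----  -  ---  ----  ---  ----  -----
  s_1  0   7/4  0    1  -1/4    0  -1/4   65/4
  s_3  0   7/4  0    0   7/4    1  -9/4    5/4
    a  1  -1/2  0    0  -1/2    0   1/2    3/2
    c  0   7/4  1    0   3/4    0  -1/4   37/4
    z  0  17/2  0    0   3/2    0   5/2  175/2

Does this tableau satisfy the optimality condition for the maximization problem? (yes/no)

Every z-row coefficient is ≥ 0, so the tableau is optimal.

yes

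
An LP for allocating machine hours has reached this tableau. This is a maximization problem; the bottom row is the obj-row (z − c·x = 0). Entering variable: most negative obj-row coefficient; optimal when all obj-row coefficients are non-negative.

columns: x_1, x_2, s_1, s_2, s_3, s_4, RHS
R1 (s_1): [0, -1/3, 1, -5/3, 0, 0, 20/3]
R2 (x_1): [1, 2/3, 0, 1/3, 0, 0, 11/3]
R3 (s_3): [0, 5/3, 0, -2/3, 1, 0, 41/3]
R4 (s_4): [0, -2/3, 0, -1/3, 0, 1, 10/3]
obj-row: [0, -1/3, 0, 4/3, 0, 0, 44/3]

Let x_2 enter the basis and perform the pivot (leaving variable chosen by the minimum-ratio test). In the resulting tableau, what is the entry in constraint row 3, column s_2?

Ratio test on column x_2 — row 1: entry -1/3 ≤ 0; row 2: (11/3)/(2/3) = 11/2; row 3: (41/3)/(5/3) = 41/5; row 4: entry -2/3 ≤ 0. Minimum is 11/2 at row 2 (x_1 leaves); pivot element 2/3.
Divide row 2 by 2/3; eliminate column x_2 from the other rows.
Row 3 update in column s_2: -2/3 − (5/3)·(1/2) = -3/2.

-3/2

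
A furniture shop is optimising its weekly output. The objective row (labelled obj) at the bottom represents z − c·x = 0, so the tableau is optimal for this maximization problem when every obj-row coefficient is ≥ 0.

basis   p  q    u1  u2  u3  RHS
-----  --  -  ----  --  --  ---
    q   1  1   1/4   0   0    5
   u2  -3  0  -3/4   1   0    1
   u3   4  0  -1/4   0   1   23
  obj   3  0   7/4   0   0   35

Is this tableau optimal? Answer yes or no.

Every obj-row coefficient is ≥ 0, so the tableau is optimal.

yes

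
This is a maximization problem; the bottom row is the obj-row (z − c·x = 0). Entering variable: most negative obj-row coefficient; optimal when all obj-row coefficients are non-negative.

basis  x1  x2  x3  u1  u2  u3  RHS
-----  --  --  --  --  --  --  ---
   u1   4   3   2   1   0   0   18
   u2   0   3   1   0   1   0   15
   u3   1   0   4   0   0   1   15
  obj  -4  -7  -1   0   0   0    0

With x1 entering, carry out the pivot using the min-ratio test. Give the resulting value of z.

18

Ratio test on column x1 — row 1: 18/4 = 9/2; row 2: entry 0 ≤ 0; row 3: 15/1 = 15. Minimum is 9/2 at row 1 (u1 leaves); pivot element 4.
Pivot on row 1; the obj-row RHS becomes 0 − (-4)·(9/2) = 18.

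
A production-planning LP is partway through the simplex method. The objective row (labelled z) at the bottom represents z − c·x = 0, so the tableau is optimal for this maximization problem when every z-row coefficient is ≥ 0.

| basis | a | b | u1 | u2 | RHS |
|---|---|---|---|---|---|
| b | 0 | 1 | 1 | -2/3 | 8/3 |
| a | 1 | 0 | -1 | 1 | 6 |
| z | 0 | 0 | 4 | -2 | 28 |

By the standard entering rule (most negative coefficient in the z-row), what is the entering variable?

Negative z-row entries: u2: -2.
The most negative is -2 in column u2, so u2 enters.

u2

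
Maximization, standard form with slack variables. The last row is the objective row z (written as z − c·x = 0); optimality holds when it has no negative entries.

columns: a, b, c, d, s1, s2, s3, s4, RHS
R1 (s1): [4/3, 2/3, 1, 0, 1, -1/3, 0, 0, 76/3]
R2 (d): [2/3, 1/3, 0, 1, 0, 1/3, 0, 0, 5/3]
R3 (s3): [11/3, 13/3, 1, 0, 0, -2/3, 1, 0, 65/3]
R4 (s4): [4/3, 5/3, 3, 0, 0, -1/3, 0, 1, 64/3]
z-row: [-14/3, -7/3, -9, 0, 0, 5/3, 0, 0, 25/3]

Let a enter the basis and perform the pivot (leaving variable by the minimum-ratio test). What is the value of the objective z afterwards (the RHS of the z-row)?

Ratio test on column a — row 1: (76/3)/(4/3) = 19; row 2: (5/3)/(2/3) = 5/2; row 3: (65/3)/(11/3) = 65/11; row 4: (64/3)/(4/3) = 16. Minimum is 5/2 at row 2 (d leaves); pivot element 2/3.
Pivot on row 2; the z-row RHS becomes 25/3 − (-14/3)·(5/2) = 20.

20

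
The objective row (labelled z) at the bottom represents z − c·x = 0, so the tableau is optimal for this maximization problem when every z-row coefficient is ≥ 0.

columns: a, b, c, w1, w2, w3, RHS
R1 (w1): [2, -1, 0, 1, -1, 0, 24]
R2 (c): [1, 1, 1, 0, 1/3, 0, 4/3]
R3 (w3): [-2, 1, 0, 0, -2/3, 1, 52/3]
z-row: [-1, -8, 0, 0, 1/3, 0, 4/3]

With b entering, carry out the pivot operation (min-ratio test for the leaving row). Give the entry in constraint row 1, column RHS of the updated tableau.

76/3

Ratio test on column b — row 1: entry -1 ≤ 0; row 2: (4/3)/1 = 4/3; row 3: (52/3)/1 = 52/3. Minimum is 4/3 at row 2 (c leaves); pivot element 1.
Divide row 2 by 1; eliminate column b from the other rows.
Row 1 update in column RHS: 24 − (-1)·(4/3) = 76/3.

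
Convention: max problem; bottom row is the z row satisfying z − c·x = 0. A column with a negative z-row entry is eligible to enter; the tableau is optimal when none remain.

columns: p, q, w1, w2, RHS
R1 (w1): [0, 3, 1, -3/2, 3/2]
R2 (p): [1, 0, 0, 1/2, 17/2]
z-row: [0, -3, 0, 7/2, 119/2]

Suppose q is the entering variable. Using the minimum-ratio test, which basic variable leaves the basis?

Column q entries and ratios — w1: (3/2)/3 = 1/2; p: 0 ≤ 0, skip.
Smallest ratio is 1/2 in the row of w1, so w1 leaves.

w1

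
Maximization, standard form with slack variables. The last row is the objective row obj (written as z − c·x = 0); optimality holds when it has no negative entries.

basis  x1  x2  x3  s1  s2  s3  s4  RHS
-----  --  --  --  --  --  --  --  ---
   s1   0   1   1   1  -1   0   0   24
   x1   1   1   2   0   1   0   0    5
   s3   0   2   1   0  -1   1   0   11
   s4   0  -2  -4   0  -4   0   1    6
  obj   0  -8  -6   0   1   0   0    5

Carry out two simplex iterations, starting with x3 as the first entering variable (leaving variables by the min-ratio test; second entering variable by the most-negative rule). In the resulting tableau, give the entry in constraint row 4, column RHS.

16

Ratio test on column x3 — row 1: 24/1 = 24; row 2: 5/2 = 5/2; row 3: 11/1 = 11; row 4: entry -4 ≤ 0. Minimum is 5/2 at row 2 (x1 leaves); pivot element 2.
Divide row 2 by 2; eliminate column x3 from the other rows.
Second iteration: most negative obj-row entry is -5 in column x2, so x2 enters.
Ratio test on column x2 — row 1: (43/2)/(1/2) = 43; row 2: (5/2)/(1/2) = 5; row 3: (17/2)/(3/2) = 17/3; row 4: entry 0 ≤ 0. Minimum is 5 at row 2 (x3 leaves); pivot element 1/2.
Divide row 2 by 1/2; eliminate column x2 from the other rows.
After both pivots, the entry at constraint row 4, column RHS is 16.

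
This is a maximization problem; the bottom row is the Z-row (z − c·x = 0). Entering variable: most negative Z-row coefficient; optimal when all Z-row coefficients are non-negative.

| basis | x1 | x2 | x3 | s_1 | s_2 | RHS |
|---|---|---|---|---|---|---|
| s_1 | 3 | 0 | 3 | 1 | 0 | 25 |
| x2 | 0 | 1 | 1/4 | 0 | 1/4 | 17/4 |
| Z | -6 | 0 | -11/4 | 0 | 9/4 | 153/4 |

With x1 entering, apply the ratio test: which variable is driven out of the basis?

Column x1 entries and ratios — s_1: 25/3 = 25/3; x2: 0 ≤ 0, skip.
Smallest ratio is 25/3 in the row of s_1, so s_1 leaves.

s_1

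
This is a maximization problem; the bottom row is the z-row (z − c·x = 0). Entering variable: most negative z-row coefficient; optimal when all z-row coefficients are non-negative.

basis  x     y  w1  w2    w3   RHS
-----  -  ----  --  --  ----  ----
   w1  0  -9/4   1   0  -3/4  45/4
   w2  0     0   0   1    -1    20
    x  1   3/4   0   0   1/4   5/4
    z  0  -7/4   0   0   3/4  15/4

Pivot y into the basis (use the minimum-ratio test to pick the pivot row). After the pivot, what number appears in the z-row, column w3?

4/3

Ratio test on column y — row 1: entry -9/4 ≤ 0; row 2: entry 0 ≤ 0; row 3: (5/4)/(3/4) = 5/3. Minimum is 5/3 at row 3 (x leaves); pivot element 3/4.
Divide row 3 by 3/4; eliminate column y from the other rows.
z-row update in column w3: 3/4 − (-7/4)·(1/3) = 4/3.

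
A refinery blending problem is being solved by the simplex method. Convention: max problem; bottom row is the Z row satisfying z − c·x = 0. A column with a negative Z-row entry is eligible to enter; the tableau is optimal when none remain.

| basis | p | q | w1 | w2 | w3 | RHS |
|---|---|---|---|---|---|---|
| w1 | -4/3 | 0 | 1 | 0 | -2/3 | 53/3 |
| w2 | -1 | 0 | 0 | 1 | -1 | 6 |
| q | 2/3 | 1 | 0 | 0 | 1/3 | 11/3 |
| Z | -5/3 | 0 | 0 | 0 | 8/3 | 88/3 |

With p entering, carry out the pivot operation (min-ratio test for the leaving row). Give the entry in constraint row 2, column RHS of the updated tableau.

23/2

Ratio test on column p — row 1: entry -4/3 ≤ 0; row 2: entry -1 ≤ 0; row 3: (11/3)/(2/3) = 11/2. Minimum is 11/2 at row 3 (q leaves); pivot element 2/3.
Divide row 3 by 2/3; eliminate column p from the other rows.
Row 2 update in column RHS: 6 − (-1)·(11/2) = 23/2.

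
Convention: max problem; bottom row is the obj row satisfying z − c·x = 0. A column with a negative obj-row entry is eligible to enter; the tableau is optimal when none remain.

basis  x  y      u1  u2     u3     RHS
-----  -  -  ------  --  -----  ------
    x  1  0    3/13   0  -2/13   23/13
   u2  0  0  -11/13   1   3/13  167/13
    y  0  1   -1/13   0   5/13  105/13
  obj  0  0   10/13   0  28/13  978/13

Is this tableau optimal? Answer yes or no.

Every obj-row coefficient is ≥ 0, so the tableau is optimal.

yes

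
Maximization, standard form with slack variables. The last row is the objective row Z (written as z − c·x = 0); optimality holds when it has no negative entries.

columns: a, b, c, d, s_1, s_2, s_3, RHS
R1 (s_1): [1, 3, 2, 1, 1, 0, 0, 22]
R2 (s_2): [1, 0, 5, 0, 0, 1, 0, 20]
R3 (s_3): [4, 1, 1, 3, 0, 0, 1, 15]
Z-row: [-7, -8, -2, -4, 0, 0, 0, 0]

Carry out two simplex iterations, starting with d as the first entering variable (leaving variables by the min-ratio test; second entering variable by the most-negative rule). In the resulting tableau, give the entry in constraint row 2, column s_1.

0

Ratio test on column d — row 1: 22/1 = 22; row 2: entry 0 ≤ 0; row 3: 15/3 = 5. Minimum is 5 at row 3 (s_3 leaves); pivot element 3.
Divide row 3 by 3; eliminate column d from the other rows.
Second iteration: most negative Z-row entry is -20/3 in column b, so b enters.
Ratio test on column b — row 1: 17/(8/3) = 51/8; row 2: entry 0 ≤ 0; row 3: 5/(1/3) = 15. Minimum is 51/8 at row 1 (s_1 leaves); pivot element 8/3.
Divide row 1 by 8/3; eliminate column b from the other rows.
After both pivots, the entry at constraint row 2, column s_1 is 0.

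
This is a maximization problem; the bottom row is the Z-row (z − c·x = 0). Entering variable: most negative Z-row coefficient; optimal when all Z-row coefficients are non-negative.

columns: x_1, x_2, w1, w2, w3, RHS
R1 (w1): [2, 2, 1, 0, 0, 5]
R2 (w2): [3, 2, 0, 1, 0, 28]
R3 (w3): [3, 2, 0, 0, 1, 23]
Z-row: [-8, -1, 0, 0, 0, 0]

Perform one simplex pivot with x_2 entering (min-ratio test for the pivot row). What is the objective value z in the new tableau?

Ratio test on column x_2 — row 1: 5/2 = 5/2; row 2: 28/2 = 14; row 3: 23/2 = 23/2. Minimum is 5/2 at row 1 (w1 leaves); pivot element 2.
Pivot on row 1; the Z-row RHS becomes 0 − (-1)·(5/2) = 5/2.

5/2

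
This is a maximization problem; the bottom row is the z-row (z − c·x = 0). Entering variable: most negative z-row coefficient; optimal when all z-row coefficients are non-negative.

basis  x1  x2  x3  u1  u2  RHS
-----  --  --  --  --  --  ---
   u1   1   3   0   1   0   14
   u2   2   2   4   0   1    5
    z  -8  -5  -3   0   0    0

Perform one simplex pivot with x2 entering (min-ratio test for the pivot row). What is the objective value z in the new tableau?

Ratio test on column x2 — row 1: 14/3 = 14/3; row 2: 5/2 = 5/2. Minimum is 5/2 at row 2 (u2 leaves); pivot element 2.
Pivot on row 2; the z-row RHS becomes 0 − (-5)·(5/2) = 25/2.

25/2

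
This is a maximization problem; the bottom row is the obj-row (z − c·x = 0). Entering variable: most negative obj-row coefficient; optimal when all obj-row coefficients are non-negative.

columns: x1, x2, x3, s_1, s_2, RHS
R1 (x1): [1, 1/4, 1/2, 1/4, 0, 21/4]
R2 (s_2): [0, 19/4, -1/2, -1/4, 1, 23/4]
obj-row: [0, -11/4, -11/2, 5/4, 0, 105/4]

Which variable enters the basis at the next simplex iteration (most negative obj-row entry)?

x3

Negative obj-row entries: x2: -11/4, x3: -11/2.
The most negative is -11/2 in column x3, so x3 enters.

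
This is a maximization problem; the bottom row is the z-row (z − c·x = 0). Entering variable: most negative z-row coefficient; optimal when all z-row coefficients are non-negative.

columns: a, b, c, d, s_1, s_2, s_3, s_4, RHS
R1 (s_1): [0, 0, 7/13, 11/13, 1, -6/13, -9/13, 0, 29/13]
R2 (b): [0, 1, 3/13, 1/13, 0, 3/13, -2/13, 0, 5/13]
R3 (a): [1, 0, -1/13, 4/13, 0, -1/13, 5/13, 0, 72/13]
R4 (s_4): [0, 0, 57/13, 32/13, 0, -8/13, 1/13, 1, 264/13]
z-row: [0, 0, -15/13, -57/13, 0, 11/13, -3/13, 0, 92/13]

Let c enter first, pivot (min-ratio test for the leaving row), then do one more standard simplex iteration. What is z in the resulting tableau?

17

Ratio test on column c — row 1: (29/13)/(7/13) = 29/7; row 2: (5/13)/(3/13) = 5/3; row 3: entry -1/13 ≤ 0; row 4: (264/13)/(57/13) = 88/19. Minimum is 5/3 at row 2 (b leaves); pivot element 3/13.
Pivot on row 2; the z-row RHS becomes 92/13 − (-15/13)·(5/3) = 9.
Next entering variable (most negative z-row entry -4): d.
Ratio test on column d — row 1: (4/3)/(2/3) = 2; row 2: (5/3)/(1/3) = 5; row 3: (17/3)/(1/3) = 17; row 4: 13/1 = 13. Minimum is 2 at row 1 (s_1 leaves); pivot element 2/3.
After the second pivot the z-row RHS is 9 − (-4)·2 = 17.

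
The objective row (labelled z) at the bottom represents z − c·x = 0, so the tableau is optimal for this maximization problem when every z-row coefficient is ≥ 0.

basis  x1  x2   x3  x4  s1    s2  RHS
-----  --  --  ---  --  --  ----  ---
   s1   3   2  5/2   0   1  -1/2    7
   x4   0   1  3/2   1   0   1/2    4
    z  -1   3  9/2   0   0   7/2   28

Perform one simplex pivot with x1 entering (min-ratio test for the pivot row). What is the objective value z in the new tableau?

91/3

Ratio test on column x1 — row 1: 7/3 = 7/3; row 2: entry 0 ≤ 0. Minimum is 7/3 at row 1 (s1 leaves); pivot element 3.
Pivot on row 1; the z-row RHS becomes 28 − (-1)·(7/3) = 91/3.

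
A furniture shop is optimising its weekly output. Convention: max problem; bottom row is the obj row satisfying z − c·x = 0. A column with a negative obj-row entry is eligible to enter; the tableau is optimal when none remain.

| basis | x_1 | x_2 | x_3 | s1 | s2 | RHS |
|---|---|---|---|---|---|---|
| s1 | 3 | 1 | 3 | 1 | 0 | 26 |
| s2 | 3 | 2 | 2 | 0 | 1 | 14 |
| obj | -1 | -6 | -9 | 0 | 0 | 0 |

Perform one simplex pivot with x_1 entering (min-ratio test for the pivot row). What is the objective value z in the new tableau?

14/3

Ratio test on column x_1 — row 1: 26/3 = 26/3; row 2: 14/3 = 14/3. Minimum is 14/3 at row 2 (s2 leaves); pivot element 3.
Pivot on row 2; the obj-row RHS becomes 0 − (-1)·(14/3) = 14/3.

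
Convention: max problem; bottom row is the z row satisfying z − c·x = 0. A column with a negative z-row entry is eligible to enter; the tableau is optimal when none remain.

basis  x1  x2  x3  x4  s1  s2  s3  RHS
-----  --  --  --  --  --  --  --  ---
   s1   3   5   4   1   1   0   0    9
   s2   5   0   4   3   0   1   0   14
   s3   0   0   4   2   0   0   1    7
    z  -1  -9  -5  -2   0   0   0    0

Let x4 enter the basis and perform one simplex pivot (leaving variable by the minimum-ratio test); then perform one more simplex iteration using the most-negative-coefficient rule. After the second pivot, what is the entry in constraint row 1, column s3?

-1/10

Ratio test on column x4 — row 1: 9/1 = 9; row 2: 14/3 = 14/3; row 3: 7/2 = 7/2. Minimum is 7/2 at row 3 (s3 leaves); pivot element 2.
Divide row 3 by 2; eliminate column x4 from the other rows.
Second iteration: most negative z-row entry is -9 in column x2, so x2 enters.
Ratio test on column x2 — row 1: (11/2)/5 = 11/10; row 2: entry 0 ≤ 0; row 3: entry 0 ≤ 0. Minimum is 11/10 at row 1 (s1 leaves); pivot element 5.
Divide row 1 by 5; eliminate column x2 from the other rows.
After both pivots, the entry at constraint row 1, column s3 is -1/10.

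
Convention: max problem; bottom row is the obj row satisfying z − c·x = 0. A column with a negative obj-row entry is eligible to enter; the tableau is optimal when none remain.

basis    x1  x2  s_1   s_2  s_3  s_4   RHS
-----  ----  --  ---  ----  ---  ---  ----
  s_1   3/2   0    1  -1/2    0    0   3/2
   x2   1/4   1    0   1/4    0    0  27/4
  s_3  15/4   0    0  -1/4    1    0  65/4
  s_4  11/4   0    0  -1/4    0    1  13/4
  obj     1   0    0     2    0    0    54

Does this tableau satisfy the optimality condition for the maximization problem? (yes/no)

yes

Every obj-row coefficient is ≥ 0, so the tableau is optimal.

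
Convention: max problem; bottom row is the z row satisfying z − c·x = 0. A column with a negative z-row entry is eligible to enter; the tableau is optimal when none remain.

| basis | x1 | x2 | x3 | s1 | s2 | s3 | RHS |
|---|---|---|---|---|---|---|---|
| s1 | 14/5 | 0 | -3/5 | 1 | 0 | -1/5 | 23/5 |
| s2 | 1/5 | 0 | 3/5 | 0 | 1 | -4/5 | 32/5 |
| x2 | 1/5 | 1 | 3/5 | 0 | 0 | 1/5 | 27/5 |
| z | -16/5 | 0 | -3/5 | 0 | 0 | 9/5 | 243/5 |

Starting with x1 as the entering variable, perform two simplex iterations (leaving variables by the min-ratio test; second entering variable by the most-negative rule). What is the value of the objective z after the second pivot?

64

Ratio test on column x1 — row 1: (23/5)/(14/5) = 23/14; row 2: (32/5)/(1/5) = 32; row 3: (27/5)/(1/5) = 27. Minimum is 23/14 at row 1 (s1 leaves); pivot element 14/5.
Pivot on row 1; the z-row RHS becomes 243/5 − (-16/5)·(23/14) = 377/7.
Next entering variable (most negative z-row entry -9/7): x3.
Ratio test on column x3 — row 1: entry -3/14 ≤ 0; row 2: (85/14)/(9/14) = 85/9; row 3: (71/14)/(9/14) = 71/9. Minimum is 71/9 at row 3 (x2 leaves); pivot element 9/14.
After the second pivot the z-row RHS is 377/7 − (-9/7)·(71/9) = 64.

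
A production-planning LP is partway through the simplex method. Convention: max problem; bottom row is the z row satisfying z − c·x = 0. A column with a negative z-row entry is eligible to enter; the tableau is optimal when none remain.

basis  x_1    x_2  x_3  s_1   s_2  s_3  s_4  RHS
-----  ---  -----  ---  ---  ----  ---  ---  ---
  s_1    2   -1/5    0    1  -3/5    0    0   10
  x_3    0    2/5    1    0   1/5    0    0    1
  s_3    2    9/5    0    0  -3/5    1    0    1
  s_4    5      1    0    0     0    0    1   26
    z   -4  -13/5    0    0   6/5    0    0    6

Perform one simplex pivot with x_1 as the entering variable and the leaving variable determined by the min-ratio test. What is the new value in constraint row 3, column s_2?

Ratio test on column x_1 — row 1: 10/2 = 5; row 2: entry 0 ≤ 0; row 3: 1/2 = 1/2; row 4: 26/5 = 26/5. Minimum is 1/2 at row 3 (s_3 leaves); pivot element 2.
Divide row 3 by 2; eliminate column x_1 from the other rows.
In the new row 3, the s_2 entry is the old entry divided by the pivot: (-3/5)/2 = -3/10.

-3/10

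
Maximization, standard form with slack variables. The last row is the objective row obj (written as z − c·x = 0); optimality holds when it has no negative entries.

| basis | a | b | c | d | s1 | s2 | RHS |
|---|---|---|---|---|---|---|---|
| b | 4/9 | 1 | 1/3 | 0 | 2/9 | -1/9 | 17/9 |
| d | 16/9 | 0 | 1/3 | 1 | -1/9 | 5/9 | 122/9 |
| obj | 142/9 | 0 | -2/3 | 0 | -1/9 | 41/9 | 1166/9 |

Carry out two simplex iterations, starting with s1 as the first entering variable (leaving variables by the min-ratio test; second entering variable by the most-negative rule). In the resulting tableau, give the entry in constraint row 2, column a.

Ratio test on column s1 — row 1: (17/9)/(2/9) = 17/2; row 2: entry -1/9 ≤ 0. Minimum is 17/2 at row 1 (b leaves); pivot element 2/9.
Divide row 1 by 2/9; eliminate column s1 from the other rows.
Second iteration: most negative obj-row entry is -1/2 in column c, so c enters.
Ratio test on column c — row 1: (17/2)/(3/2) = 17/3; row 2: (29/2)/(1/2) = 29. Minimum is 17/3 at row 1 (s1 leaves); pivot element 3/2.
Divide row 1 by 3/2; eliminate column c from the other rows.
After both pivots, the entry at constraint row 2, column a is 4/3.

4/3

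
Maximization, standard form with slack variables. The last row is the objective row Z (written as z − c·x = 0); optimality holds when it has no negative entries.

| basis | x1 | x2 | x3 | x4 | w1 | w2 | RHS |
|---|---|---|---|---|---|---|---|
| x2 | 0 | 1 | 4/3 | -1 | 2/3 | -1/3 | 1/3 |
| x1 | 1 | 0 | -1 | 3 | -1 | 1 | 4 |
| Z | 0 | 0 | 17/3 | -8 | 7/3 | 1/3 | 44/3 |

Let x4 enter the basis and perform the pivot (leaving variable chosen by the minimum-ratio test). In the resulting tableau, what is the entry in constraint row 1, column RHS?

Ratio test on column x4 — row 1: entry -1 ≤ 0; row 2: 4/3 = 4/3. Minimum is 4/3 at row 2 (x1 leaves); pivot element 3.
Divide row 2 by 3; eliminate column x4 from the other rows.
Row 1 update in column RHS: 1/3 − (-1)·(4/3) = 5/3.

5/3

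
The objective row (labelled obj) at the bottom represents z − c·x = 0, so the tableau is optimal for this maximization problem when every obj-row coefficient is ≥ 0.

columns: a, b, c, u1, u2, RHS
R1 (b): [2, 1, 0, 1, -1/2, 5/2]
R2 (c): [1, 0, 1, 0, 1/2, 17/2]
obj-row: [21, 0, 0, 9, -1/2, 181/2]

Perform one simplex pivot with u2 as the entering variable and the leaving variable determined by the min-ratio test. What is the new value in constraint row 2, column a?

Ratio test on column u2 — row 1: entry -1/2 ≤ 0; row 2: (17/2)/(1/2) = 17. Minimum is 17 at row 2 (c leaves); pivot element 1/2.
Divide row 2 by 1/2; eliminate column u2 from the other rows.
In the new row 2, the a entry is the old entry divided by the pivot: 1/(1/2) = 2.

2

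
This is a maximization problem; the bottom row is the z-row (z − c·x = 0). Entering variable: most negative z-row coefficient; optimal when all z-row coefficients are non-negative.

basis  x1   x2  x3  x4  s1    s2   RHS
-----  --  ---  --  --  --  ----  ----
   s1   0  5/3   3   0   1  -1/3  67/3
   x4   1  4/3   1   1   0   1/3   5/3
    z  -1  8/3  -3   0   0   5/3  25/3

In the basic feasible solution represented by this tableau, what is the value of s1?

67/3

s1 is basic (row 1); its value is the RHS of that row, 67/3.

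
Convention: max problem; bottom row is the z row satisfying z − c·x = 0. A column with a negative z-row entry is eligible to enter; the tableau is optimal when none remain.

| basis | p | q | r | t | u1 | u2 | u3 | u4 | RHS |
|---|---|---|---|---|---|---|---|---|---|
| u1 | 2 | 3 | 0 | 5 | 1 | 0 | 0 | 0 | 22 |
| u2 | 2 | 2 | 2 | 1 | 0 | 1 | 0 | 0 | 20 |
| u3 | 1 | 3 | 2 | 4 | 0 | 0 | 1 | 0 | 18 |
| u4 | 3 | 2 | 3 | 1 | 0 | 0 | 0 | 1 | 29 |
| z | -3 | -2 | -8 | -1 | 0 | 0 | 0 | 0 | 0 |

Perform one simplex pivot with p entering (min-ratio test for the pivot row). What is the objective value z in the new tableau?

29

Ratio test on column p — row 1: 22/2 = 11; row 2: 20/2 = 10; row 3: 18/1 = 18; row 4: 29/3 = 29/3. Minimum is 29/3 at row 4 (u4 leaves); pivot element 3.
Pivot on row 4; the z-row RHS becomes 0 − (-3)·(29/3) = 29.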